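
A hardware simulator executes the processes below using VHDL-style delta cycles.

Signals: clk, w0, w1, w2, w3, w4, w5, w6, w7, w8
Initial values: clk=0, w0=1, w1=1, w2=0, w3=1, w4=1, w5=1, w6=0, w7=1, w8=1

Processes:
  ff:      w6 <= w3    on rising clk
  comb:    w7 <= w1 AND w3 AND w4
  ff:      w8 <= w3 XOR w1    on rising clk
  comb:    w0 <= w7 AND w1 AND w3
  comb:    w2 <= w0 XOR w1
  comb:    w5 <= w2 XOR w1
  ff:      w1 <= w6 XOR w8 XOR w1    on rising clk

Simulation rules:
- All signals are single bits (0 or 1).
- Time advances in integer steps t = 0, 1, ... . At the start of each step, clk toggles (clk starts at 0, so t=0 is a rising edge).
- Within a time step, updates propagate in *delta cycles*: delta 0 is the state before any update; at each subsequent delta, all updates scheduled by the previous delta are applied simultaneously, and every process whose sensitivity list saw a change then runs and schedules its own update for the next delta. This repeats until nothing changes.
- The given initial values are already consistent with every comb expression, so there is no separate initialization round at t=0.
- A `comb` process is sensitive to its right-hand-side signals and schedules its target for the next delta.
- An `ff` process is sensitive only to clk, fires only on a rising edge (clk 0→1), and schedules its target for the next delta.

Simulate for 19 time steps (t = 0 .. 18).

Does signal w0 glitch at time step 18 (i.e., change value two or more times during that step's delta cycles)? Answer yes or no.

no

t=0 Δ0: w6=0 w2=0 w0=1 w1=1 clk=0 w7=1 w8=1 w4=1 w5=1 w3=1
  Δ1: clk:0→1
  Δ2: w6:0→1, w1:1→0, w8:1→0
  Δ3: w2:0→1, w0:1→0, w7:1→0, w5:1→0
  Δ4: w2:1→0, w5:0→1
  Δ5: w5:1→0
  (5Δ to stable)
t=1 Δ0: w6=1 w2=0 w0=0 w1=0 clk=1 w7=0 w8=0 w4=1 w5=0 w3=1
  Δ1: clk:1→0
  (1Δ to stable)
t=2 Δ0: w6=1 w2=0 w0=0 w1=0 clk=0 w7=0 w8=0 w4=1 w5=0 w3=1
  Δ1: clk:0→1
  Δ2: w1:0→1, w8:0→1
  Δ3: w2:0→1, w7:0→1, w5:0→1
  Δ4: w0:0→1, w5:1→0
  Δ5: w2:1→0
  Δ6: w5:0→1
  (6Δ to stable)
t=3 Δ0: w6=1 w2=0 w0=1 w1=1 clk=1 w7=1 w8=1 w4=1 w5=1 w3=1
  Δ1: clk:1→0
  (1Δ to stable)
t=4 Δ0: w6=1 w2=0 w0=1 w1=1 clk=0 w7=1 w8=1 w4=1 w5=1 w3=1
  Δ1: clk:0→1
  Δ2: w8:1→0
  (2Δ to stable)
t=5 Δ0: w6=1 w2=0 w0=1 w1=1 clk=1 w7=1 w8=0 w4=1 w5=1 w3=1
  Δ1: clk:1→0
  (1Δ to stable)
t=6 Δ0: w6=1 w2=0 w0=1 w1=1 clk=0 w7=1 w8=0 w4=1 w5=1 w3=1
  Δ1: clk:0→1
  Δ2: w1:1→0
  Δ3: w2:0→1, w0:1→0, w7:1→0, w5:1→0
  Δ4: w2:1→0, w5:0→1
  Δ5: w5:1→0
  (5Δ to stable)
t=7 Δ0: w6=1 w2=0 w0=0 w1=0 clk=1 w7=0 w8=0 w4=1 w5=0 w3=1
  Δ1: clk:1→0
  (1Δ to stable)
t=8 Δ0: w6=1 w2=0 w0=0 w1=0 clk=0 w7=0 w8=0 w4=1 w5=0 w3=1
  Δ1: clk:0→1
  Δ2: w1:0→1, w8:0→1
  Δ3: w2:0→1, w7:0→1, w5:0→1
  Δ4: w0:0→1, w5:1→0
  Δ5: w2:1→0
  Δ6: w5:0→1
  (6Δ to stable)
t=9 Δ0: w6=1 w2=0 w0=1 w1=1 clk=1 w7=1 w8=1 w4=1 w5=1 w3=1
  Δ1: clk:1→0
  (1Δ to stable)
t=10 Δ0: w6=1 w2=0 w0=1 w1=1 clk=0 w7=1 w8=1 w4=1 w5=1 w3=1
  Δ1: clk:0→1
  Δ2: w8:1→0
  (2Δ to stable)
t=11 Δ0: w6=1 w2=0 w0=1 w1=1 clk=1 w7=1 w8=0 w4=1 w5=1 w3=1
  Δ1: clk:1→0
  (1Δ to stable)
t=12 Δ0: w6=1 w2=0 w0=1 w1=1 clk=0 w7=1 w8=0 w4=1 w5=1 w3=1
  Δ1: clk:0→1
  Δ2: w1:1→0
  Δ3: w2:0→1, w0:1→0, w7:1→0, w5:1→0
  Δ4: w2:1→0, w5:0→1
  Δ5: w5:1→0
  (5Δ to stable)
t=13 Δ0: w6=1 w2=0 w0=0 w1=0 clk=1 w7=0 w8=0 w4=1 w5=0 w3=1
  Δ1: clk:1→0
  (1Δ to stable)
t=14 Δ0: w6=1 w2=0 w0=0 w1=0 clk=0 w7=0 w8=0 w4=1 w5=0 w3=1
  Δ1: clk:0→1
  Δ2: w1:0→1, w8:0→1
  Δ3: w2:0→1, w7:0→1, w5:0→1
  Δ4: w0:0→1, w5:1→0
  Δ5: w2:1→0
  Δ6: w5:0→1
  (6Δ to stable)
t=15 Δ0: w6=1 w2=0 w0=1 w1=1 clk=1 w7=1 w8=1 w4=1 w5=1 w3=1
  Δ1: clk:1→0
  (1Δ to stable)
t=16 Δ0: w6=1 w2=0 w0=1 w1=1 clk=0 w7=1 w8=1 w4=1 w5=1 w3=1
  Δ1: clk:0→1
  Δ2: w8:1→0
  (2Δ to stable)
t=17 Δ0: w6=1 w2=0 w0=1 w1=1 clk=1 w7=1 w8=0 w4=1 w5=1 w3=1
  Δ1: clk:1→0
  (1Δ to stable)
t=18 Δ0: w6=1 w2=0 w0=1 w1=1 clk=0 w7=1 w8=0 w4=1 w5=1 w3=1
  Δ1: clk:0→1
  Δ2: w1:1→0
  Δ3: w2:0→1, w0:1→0, w7:1→0, w5:1→0
  Δ4: w2:1→0, w5:0→1
  Δ5: w5:1→0
  (5Δ to stable)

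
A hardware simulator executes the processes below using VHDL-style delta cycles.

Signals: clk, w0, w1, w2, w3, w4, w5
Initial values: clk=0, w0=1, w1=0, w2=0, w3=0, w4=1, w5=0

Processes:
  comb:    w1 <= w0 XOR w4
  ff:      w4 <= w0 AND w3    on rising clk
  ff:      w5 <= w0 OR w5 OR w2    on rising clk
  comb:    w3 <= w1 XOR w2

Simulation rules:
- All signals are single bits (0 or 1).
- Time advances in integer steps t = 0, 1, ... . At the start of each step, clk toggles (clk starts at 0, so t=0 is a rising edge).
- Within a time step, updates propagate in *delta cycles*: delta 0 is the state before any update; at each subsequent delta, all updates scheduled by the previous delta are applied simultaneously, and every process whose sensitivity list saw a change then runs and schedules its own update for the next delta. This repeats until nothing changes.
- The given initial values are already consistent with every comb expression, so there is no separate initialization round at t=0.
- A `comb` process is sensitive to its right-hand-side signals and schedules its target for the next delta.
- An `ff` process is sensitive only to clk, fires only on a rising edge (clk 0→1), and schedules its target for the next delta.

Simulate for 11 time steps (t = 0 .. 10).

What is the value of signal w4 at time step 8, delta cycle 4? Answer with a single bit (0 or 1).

t0.Δ0 w4=1 w0=1 w1=0 w5=0 w2=0 w3=0 clk=0
t0.Δ1 w4=1 w0=1 w1=0 w5=0 w2=0 w3=0 clk=1
t0.Δ2 w4=0 w0=1 w1=0 w5=1 w2=0 w3=0 clk=1
t0.Δ3 w4=0 w0=1 w1=1 w5=1 w2=0 w3=0 clk=1
t0.Δ4 w4=0 w0=1 w1=1 w5=1 w2=0 w3=1 clk=1
t1.Δ0 w4=0 w0=1 w1=1 w5=1 w2=0 w3=1 clk=1
t1.Δ1 w4=0 w0=1 w1=1 w5=1 w2=0 w3=1 clk=0
t2.Δ0 w4=0 w0=1 w1=1 w5=1 w2=0 w3=1 clk=0
t2.Δ1 w4=0 w0=1 w1=1 w5=1 w2=0 w3=1 clk=1
t2.Δ2 w4=1 w0=1 w1=1 w5=1 w2=0 w3=1 clk=1
t2.Δ3 w4=1 w0=1 w1=0 w5=1 w2=0 w3=1 clk=1
t2.Δ4 w4=1 w0=1 w1=0 w5=1 w2=0 w3=0 clk=1
t3.Δ0 w4=1 w0=1 w1=0 w5=1 w2=0 w3=0 clk=1
t3.Δ1 w4=1 w0=1 w1=0 w5=1 w2=0 w3=0 clk=0
t4.Δ0 w4=1 w0=1 w1=0 w5=1 w2=0 w3=0 clk=0
t4.Δ1 w4=1 w0=1 w1=0 w5=1 w2=0 w3=0 clk=1
t4.Δ2 w4=0 w0=1 w1=0 w5=1 w2=0 w3=0 clk=1
t4.Δ3 w4=0 w0=1 w1=1 w5=1 w2=0 w3=0 clk=1
t4.Δ4 w4=0 w0=1 w1=1 w5=1 w2=0 w3=1 clk=1
t5.Δ0 w4=0 w0=1 w1=1 w5=1 w2=0 w3=1 clk=1
t5.Δ1 w4=0 w0=1 w1=1 w5=1 w2=0 w3=1 clk=0
t6.Δ0 w4=0 w0=1 w1=1 w5=1 w2=0 w3=1 clk=0
t6.Δ1 w4=0 w0=1 w1=1 w5=1 w2=0 w3=1 clk=1
t6.Δ2 w4=1 w0=1 w1=1 w5=1 w2=0 w3=1 clk=1
t6.Δ3 w4=1 w0=1 w1=0 w5=1 w2=0 w3=1 clk=1
t6.Δ4 w4=1 w0=1 w1=0 w5=1 w2=0 w3=0 clk=1
t7.Δ0 w4=1 w0=1 w1=0 w5=1 w2=0 w3=0 clk=1
t7.Δ1 w4=1 w0=1 w1=0 w5=1 w2=0 w3=0 clk=0
t8.Δ0 w4=1 w0=1 w1=0 w5=1 w2=0 w3=0 clk=0
t8.Δ1 w4=1 w0=1 w1=0 w5=1 w2=0 w3=0 clk=1
t8.Δ2 w4=0 w0=1 w1=0 w5=1 w2=0 w3=0 clk=1
t8.Δ3 w4=0 w0=1 w1=1 w5=1 w2=0 w3=0 clk=1
t8.Δ4 w4=0 w0=1 w1=1 w5=1 w2=0 w3=1 clk=1
t9.Δ0 w4=0 w0=1 w1=1 w5=1 w2=0 w3=1 clk=1
t9.Δ1 w4=0 w0=1 w1=1 w5=1 w2=0 w3=1 clk=0
t10.Δ0 w4=0 w0=1 w1=1 w5=1 w2=0 w3=1 clk=0
t10.Δ1 w4=0 w0=1 w1=1 w5=1 w2=0 w3=1 clk=1
t10.Δ2 w4=1 w0=1 w1=1 w5=1 w2=0 w3=1 clk=1
t10.Δ3 w4=1 w0=1 w1=0 w5=1 w2=0 w3=1 clk=1
t10.Δ4 w4=1 w0=1 w1=0 w5=1 w2=0 w3=0 clk=1

0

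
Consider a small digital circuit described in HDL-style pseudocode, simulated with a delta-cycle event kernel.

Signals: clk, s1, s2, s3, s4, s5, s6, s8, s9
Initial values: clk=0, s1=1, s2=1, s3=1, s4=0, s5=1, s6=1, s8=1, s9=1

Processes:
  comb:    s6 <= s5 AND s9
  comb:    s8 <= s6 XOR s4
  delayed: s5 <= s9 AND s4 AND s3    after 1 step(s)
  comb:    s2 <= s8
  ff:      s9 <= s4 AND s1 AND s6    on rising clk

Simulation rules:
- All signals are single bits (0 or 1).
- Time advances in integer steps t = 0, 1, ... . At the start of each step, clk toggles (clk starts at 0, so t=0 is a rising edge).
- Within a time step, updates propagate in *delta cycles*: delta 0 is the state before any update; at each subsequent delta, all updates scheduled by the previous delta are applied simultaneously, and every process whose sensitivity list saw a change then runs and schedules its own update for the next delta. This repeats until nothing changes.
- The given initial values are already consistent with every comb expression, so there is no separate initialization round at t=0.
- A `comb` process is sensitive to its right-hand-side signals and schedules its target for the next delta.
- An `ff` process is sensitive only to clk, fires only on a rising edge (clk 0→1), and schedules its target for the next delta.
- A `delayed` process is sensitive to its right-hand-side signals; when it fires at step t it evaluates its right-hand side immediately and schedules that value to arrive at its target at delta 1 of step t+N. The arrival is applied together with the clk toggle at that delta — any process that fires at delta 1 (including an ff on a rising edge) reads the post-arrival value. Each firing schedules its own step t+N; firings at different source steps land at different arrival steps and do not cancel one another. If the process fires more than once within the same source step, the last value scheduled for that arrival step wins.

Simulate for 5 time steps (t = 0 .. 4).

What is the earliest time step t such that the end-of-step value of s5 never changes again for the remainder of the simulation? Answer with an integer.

1

t0.Δ0 s1=1 clk=0 s4=0 s6=1 s8=1 s3=1 s5=1 s9=1 s2=1
t0.Δ1 s1=1 clk=1 s4=0 s6=1 s8=1 s3=1 s5=1 s9=1 s2=1
t0.Δ2 s1=1 clk=1 s4=0 s6=1 s8=1 s3=1 s5=1 s9=0 s2=1
t0.Δ3 s1=1 clk=1 s4=0 s6=0 s8=1 s3=1 s5=1 s9=0 s2=1
t0.Δ4 s1=1 clk=1 s4=0 s6=0 s8=0 s3=1 s5=1 s9=0 s2=1
t0.Δ5 s1=1 clk=1 s4=0 s6=0 s8=0 s3=1 s5=1 s9=0 s2=0
t1.Δ0 s1=1 clk=1 s4=0 s6=0 s8=0 s3=1 s5=1 s9=0 s2=0
t1.Δ1 s1=1 clk=0 s4=0 s6=0 s8=0 s3=1 s5=0 s9=0 s2=0
t2.Δ0 s1=1 clk=0 s4=0 s6=0 s8=0 s3=1 s5=0 s9=0 s2=0
t2.Δ1 s1=1 clk=1 s4=0 s6=0 s8=0 s3=1 s5=0 s9=0 s2=0
t3.Δ0 s1=1 clk=1 s4=0 s6=0 s8=0 s3=1 s5=0 s9=0 s2=0
t3.Δ1 s1=1 clk=0 s4=0 s6=0 s8=0 s3=1 s5=0 s9=0 s2=0
t4.Δ0 s1=1 clk=0 s4=0 s6=0 s8=0 s3=1 s5=0 s9=0 s2=0
t4.Δ1 s1=1 clk=1 s4=0 s6=0 s8=0 s3=1 s5=0 s9=0 s2=0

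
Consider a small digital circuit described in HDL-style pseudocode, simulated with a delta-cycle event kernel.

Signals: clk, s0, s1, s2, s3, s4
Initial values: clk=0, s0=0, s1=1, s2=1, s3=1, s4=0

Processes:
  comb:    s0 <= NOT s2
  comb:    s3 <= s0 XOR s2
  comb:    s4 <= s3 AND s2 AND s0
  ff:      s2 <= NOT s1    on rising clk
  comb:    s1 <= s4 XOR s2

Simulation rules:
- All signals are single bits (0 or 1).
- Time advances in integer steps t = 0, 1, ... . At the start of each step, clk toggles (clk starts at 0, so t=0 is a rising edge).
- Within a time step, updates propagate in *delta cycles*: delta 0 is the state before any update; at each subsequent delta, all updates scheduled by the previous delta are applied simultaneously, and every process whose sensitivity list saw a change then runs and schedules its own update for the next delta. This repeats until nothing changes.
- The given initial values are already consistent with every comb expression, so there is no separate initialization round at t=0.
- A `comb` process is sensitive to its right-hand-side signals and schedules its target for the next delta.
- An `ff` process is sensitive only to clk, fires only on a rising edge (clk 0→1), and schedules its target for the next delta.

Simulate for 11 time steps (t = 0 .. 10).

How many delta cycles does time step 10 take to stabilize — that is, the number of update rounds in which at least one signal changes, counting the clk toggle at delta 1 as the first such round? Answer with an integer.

t0.Δ0 s0=0 s1=1 clk=0 s4=0 s2=1 s3=1
t0.Δ1 s0=0 s1=1 clk=1 s4=0 s2=1 s3=1
t0.Δ2 s0=0 s1=1 clk=1 s4=0 s2=0 s3=1
t0.Δ3 s0=1 s1=0 clk=1 s4=0 s2=0 s3=0
t0.Δ4 s0=1 s1=0 clk=1 s4=0 s2=0 s3=1
t1.Δ0 s0=1 s1=0 clk=1 s4=0 s2=0 s3=1
t1.Δ1 s0=1 s1=0 clk=0 s4=0 s2=0 s3=1
t2.Δ0 s0=1 s1=0 clk=0 s4=0 s2=0 s3=1
t2.Δ1 s0=1 s1=0 clk=1 s4=0 s2=0 s3=1
t2.Δ2 s0=1 s1=0 clk=1 s4=0 s2=1 s3=1
t2.Δ3 s0=0 s1=1 clk=1 s4=1 s2=1 s3=0
t2.Δ4 s0=0 s1=0 clk=1 s4=0 s2=1 s3=1
t2.Δ5 s0=0 s1=1 clk=1 s4=0 s2=1 s3=1
t3.Δ0 s0=0 s1=1 clk=1 s4=0 s2=1 s3=1
t3.Δ1 s0=0 s1=1 clk=0 s4=0 s2=1 s3=1
t4.Δ0 s0=0 s1=1 clk=0 s4=0 s2=1 s3=1
t4.Δ1 s0=0 s1=1 clk=1 s4=0 s2=1 s3=1
t4.Δ2 s0=0 s1=1 clk=1 s4=0 s2=0 s3=1
t4.Δ3 s0=1 s1=0 clk=1 s4=0 s2=0 s3=0
t4.Δ4 s0=1 s1=0 clk=1 s4=0 s2=0 s3=1
t5.Δ0 s0=1 s1=0 clk=1 s4=0 s2=0 s3=1
t5.Δ1 s0=1 s1=0 clk=0 s4=0 s2=0 s3=1
t6.Δ0 s0=1 s1=0 clk=0 s4=0 s2=0 s3=1
t6.Δ1 s0=1 s1=0 clk=1 s4=0 s2=0 s3=1
t6.Δ2 s0=1 s1=0 clk=1 s4=0 s2=1 s3=1
t6.Δ3 s0=0 s1=1 clk=1 s4=1 s2=1 s3=0
t6.Δ4 s0=0 s1=0 clk=1 s4=0 s2=1 s3=1
t6.Δ5 s0=0 s1=1 clk=1 s4=0 s2=1 s3=1
t7.Δ0 s0=0 s1=1 clk=1 s4=0 s2=1 s3=1
t7.Δ1 s0=0 s1=1 clk=0 s4=0 s2=1 s3=1
t8.Δ0 s0=0 s1=1 clk=0 s4=0 s2=1 s3=1
t8.Δ1 s0=0 s1=1 clk=1 s4=0 s2=1 s3=1
t8.Δ2 s0=0 s1=1 clk=1 s4=0 s2=0 s3=1
t8.Δ3 s0=1 s1=0 clk=1 s4=0 s2=0 s3=0
t8.Δ4 s0=1 s1=0 clk=1 s4=0 s2=0 s3=1
t9.Δ0 s0=1 s1=0 clk=1 s4=0 s2=0 s3=1
t9.Δ1 s0=1 s1=0 clk=0 s4=0 s2=0 s3=1
t10.Δ0 s0=1 s1=0 clk=0 s4=0 s2=0 s3=1
t10.Δ1 s0=1 s1=0 clk=1 s4=0 s2=0 s3=1
t10.Δ2 s0=1 s1=0 clk=1 s4=0 s2=1 s3=1
t10.Δ3 s0=0 s1=1 clk=1 s4=1 s2=1 s3=0
t10.Δ4 s0=0 s1=0 clk=1 s4=0 s2=1 s3=1
t10.Δ5 s0=0 s1=1 clk=1 s4=0 s2=1 s3=1

5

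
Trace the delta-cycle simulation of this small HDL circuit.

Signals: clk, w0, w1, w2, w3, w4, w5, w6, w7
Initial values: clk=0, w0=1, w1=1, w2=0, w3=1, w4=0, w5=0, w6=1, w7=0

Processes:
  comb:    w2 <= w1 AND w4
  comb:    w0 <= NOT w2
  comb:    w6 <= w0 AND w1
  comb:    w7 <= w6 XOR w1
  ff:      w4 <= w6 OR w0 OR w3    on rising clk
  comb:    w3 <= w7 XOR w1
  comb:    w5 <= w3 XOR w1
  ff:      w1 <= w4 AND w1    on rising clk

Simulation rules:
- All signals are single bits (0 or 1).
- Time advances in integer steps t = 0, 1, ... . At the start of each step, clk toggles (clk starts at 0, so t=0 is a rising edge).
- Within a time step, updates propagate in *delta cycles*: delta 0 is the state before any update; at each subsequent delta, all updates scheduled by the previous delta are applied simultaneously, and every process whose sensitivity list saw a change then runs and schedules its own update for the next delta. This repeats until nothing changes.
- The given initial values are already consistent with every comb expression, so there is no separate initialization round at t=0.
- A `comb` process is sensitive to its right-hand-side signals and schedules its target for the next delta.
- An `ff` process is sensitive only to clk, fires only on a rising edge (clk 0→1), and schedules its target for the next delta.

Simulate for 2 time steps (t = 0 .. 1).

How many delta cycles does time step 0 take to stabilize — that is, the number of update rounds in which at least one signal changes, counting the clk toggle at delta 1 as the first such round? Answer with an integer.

t0.Δ0 w3=1 w1=1 w4=0 clk=0 w7=0 w6=1 w2=0 w0=1 w5=0
t0.Δ1 w3=1 w1=1 w4=0 clk=1 w7=0 w6=1 w2=0 w0=1 w5=0
t0.Δ2 w3=1 w1=0 w4=1 clk=1 w7=0 w6=1 w2=0 w0=1 w5=0
t0.Δ3 w3=0 w1=0 w4=1 clk=1 w7=1 w6=0 w2=0 w0=1 w5=1
t0.Δ4 w3=1 w1=0 w4=1 clk=1 w7=0 w6=0 w2=0 w0=1 w5=0
t0.Δ5 w3=0 w1=0 w4=1 clk=1 w7=0 w6=0 w2=0 w0=1 w5=1
t0.Δ6 w3=0 w1=0 w4=1 clk=1 w7=0 w6=0 w2=0 w0=1 w5=0
t1.Δ0 w3=0 w1=0 w4=1 clk=1 w7=0 w6=0 w2=0 w0=1 w5=0
t1.Δ1 w3=0 w1=0 w4=1 clk=0 w7=0 w6=0 w2=0 w0=1 w5=0

6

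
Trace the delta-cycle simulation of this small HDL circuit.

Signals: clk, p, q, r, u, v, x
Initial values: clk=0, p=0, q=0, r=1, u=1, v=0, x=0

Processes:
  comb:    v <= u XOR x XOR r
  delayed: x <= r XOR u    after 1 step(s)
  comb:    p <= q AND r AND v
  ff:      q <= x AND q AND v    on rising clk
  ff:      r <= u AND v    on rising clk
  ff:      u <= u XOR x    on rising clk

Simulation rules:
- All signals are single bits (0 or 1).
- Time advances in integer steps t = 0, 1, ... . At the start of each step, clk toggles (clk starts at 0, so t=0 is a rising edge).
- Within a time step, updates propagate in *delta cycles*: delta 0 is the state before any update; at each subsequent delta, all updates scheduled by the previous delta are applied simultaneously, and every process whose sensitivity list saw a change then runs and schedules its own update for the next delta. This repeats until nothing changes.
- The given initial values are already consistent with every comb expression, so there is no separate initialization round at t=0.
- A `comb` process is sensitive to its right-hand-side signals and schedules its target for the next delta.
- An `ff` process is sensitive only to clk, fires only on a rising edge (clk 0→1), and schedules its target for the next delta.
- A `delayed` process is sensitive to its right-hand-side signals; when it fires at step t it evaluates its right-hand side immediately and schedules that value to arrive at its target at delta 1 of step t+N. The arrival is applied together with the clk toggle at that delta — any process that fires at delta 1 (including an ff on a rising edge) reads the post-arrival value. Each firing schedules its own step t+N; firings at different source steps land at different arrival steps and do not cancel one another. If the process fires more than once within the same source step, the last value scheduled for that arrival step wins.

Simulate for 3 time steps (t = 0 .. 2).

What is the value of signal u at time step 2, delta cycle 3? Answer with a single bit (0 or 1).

t=0 Δ0: x=0 v=0 r=1 q=0 p=0 u=1 clk=0
  Δ1: clk:0→1
  Δ2: r:1→0
  Δ3: v:0→1
  (3Δ to stable)
t=1 Δ0: x=0 v=1 r=0 q=0 p=0 u=1 clk=1
  Δ1: x:0→1, clk:1→0
  Δ2: v:1→0
  (2Δ to stable)
t=2 Δ0: x=1 v=0 r=0 q=0 p=0 u=1 clk=0
  Δ1: clk:0→1
  Δ2: u:1→0
  Δ3: v:0→1
  (3Δ to stable)

0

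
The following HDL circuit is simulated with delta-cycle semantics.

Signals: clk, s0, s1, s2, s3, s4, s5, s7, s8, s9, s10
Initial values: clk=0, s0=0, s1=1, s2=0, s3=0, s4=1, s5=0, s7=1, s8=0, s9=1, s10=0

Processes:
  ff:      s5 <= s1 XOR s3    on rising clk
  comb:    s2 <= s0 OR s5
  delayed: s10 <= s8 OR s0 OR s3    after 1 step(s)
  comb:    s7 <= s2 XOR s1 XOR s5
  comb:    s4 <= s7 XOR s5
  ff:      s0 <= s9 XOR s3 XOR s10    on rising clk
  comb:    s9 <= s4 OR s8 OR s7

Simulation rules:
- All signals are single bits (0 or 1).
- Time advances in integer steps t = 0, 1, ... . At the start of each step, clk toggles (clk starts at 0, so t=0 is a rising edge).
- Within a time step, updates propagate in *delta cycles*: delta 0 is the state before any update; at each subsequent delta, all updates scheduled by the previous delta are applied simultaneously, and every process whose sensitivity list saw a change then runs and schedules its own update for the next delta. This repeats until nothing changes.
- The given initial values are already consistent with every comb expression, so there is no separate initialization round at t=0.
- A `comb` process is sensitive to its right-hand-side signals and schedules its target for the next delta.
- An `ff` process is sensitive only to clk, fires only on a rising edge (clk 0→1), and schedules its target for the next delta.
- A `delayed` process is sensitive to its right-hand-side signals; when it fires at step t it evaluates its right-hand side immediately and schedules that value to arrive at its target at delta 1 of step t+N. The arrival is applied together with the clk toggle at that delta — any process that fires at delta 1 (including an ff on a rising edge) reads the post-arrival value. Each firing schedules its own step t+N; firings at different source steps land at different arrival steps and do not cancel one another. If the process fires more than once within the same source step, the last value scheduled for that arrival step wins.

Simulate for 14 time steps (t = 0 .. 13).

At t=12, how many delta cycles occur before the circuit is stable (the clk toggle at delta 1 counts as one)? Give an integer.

t0.Δ0 s8=0 s2=0 clk=0 s1=1 s3=0 s7=1 s10=0 s5=0 s4=1 s0=0 s9=1
t0.Δ1 s8=0 s2=0 clk=1 s1=1 s3=0 s7=1 s10=0 s5=0 s4=1 s0=0 s9=1
t0.Δ2 s8=0 s2=0 clk=1 s1=1 s3=0 s7=1 s10=0 s5=1 s4=1 s0=1 s9=1
t0.Δ3 s8=0 s2=1 clk=1 s1=1 s3=0 s7=0 s10=0 s5=1 s4=0 s0=1 s9=1
t0.Δ4 s8=0 s2=1 clk=1 s1=1 s3=0 s7=1 s10=0 s5=1 s4=1 s0=1 s9=0
t0.Δ5 s8=0 s2=1 clk=1 s1=1 s3=0 s7=1 s10=0 s5=1 s4=0 s0=1 s9=1
t1.Δ0 s8=0 s2=1 clk=1 s1=1 s3=0 s7=1 s10=0 s5=1 s4=0 s0=1 s9=1
t1.Δ1 s8=0 s2=1 clk=0 s1=1 s3=0 s7=1 s10=1 s5=1 s4=0 s0=1 s9=1
t2.Δ0 s8=0 s2=1 clk=0 s1=1 s3=0 s7=1 s10=1 s5=1 s4=0 s0=1 s9=1
t2.Δ1 s8=0 s2=1 clk=1 s1=1 s3=0 s7=1 s10=1 s5=1 s4=0 s0=1 s9=1
t2.Δ2 s8=0 s2=1 clk=1 s1=1 s3=0 s7=1 s10=1 s5=1 s4=0 s0=0 s9=1
t3.Δ0 s8=0 s2=1 clk=1 s1=1 s3=0 s7=1 s10=1 s5=1 s4=0 s0=0 s9=1
t3.Δ1 s8=0 s2=1 clk=0 s1=1 s3=0 s7=1 s10=0 s5=1 s4=0 s0=0 s9=1
t4.Δ0 s8=0 s2=1 clk=0 s1=1 s3=0 s7=1 s10=0 s5=1 s4=0 s0=0 s9=1
t4.Δ1 s8=0 s2=1 clk=1 s1=1 s3=0 s7=1 s10=0 s5=1 s4=0 s0=0 s9=1
t4.Δ2 s8=0 s2=1 clk=1 s1=1 s3=0 s7=1 s10=0 s5=1 s4=0 s0=1 s9=1
t5.Δ0 s8=0 s2=1 clk=1 s1=1 s3=0 s7=1 s10=0 s5=1 s4=0 s0=1 s9=1
t5.Δ1 s8=0 s2=1 clk=0 s1=1 s3=0 s7=1 s10=1 s5=1 s4=0 s0=1 s9=1
t6.Δ0 s8=0 s2=1 clk=0 s1=1 s3=0 s7=1 s10=1 s5=1 s4=0 s0=1 s9=1
t6.Δ1 s8=0 s2=1 clk=1 s1=1 s3=0 s7=1 s10=1 s5=1 s4=0 s0=1 s9=1
t6.Δ2 s8=0 s2=1 clk=1 s1=1 s3=0 s7=1 s10=1 s5=1 s4=0 s0=0 s9=1
t7.Δ0 s8=0 s2=1 clk=1 s1=1 s3=0 s7=1 s10=1 s5=1 s4=0 s0=0 s9=1
t7.Δ1 s8=0 s2=1 clk=0 s1=1 s3=0 s7=1 s10=0 s5=1 s4=0 s0=0 s9=1
t8.Δ0 s8=0 s2=1 clk=0 s1=1 s3=0 s7=1 s10=0 s5=1 s4=0 s0=0 s9=1
t8.Δ1 s8=0 s2=1 clk=1 s1=1 s3=0 s7=1 s10=0 s5=1 s4=0 s0=0 s9=1
t8.Δ2 s8=0 s2=1 clk=1 s1=1 s3=0 s7=1 s10=0 s5=1 s4=0 s0=1 s9=1
t9.Δ0 s8=0 s2=1 clk=1 s1=1 s3=0 s7=1 s10=0 s5=1 s4=0 s0=1 s9=1
t9.Δ1 s8=0 s2=1 clk=0 s1=1 s3=0 s7=1 s10=1 s5=1 s4=0 s0=1 s9=1
t10.Δ0 s8=0 s2=1 clk=0 s1=1 s3=0 s7=1 s10=1 s5=1 s4=0 s0=1 s9=1
t10.Δ1 s8=0 s2=1 clk=1 s1=1 s3=0 s7=1 s10=1 s5=1 s4=0 s0=1 s9=1
t10.Δ2 s8=0 s2=1 clk=1 s1=1 s3=0 s7=1 s10=1 s5=1 s4=0 s0=0 s9=1
t11.Δ0 s8=0 s2=1 clk=1 s1=1 s3=0 s7=1 s10=1 s5=1 s4=0 s0=0 s9=1
t11.Δ1 s8=0 s2=1 clk=0 s1=1 s3=0 s7=1 s10=0 s5=1 s4=0 s0=0 s9=1
t12.Δ0 s8=0 s2=1 clk=0 s1=1 s3=0 s7=1 s10=0 s5=1 s4=0 s0=0 s9=1
t12.Δ1 s8=0 s2=1 clk=1 s1=1 s3=0 s7=1 s10=0 s5=1 s4=0 s0=0 s9=1
t12.Δ2 s8=0 s2=1 clk=1 s1=1 s3=0 s7=1 s10=0 s5=1 s4=0 s0=1 s9=1
t13.Δ0 s8=0 s2=1 clk=1 s1=1 s3=0 s7=1 s10=0 s5=1 s4=0 s0=1 s9=1
t13.Δ1 s8=0 s2=1 clk=0 s1=1 s3=0 s7=1 s10=1 s5=1 s4=0 s0=1 s9=1

2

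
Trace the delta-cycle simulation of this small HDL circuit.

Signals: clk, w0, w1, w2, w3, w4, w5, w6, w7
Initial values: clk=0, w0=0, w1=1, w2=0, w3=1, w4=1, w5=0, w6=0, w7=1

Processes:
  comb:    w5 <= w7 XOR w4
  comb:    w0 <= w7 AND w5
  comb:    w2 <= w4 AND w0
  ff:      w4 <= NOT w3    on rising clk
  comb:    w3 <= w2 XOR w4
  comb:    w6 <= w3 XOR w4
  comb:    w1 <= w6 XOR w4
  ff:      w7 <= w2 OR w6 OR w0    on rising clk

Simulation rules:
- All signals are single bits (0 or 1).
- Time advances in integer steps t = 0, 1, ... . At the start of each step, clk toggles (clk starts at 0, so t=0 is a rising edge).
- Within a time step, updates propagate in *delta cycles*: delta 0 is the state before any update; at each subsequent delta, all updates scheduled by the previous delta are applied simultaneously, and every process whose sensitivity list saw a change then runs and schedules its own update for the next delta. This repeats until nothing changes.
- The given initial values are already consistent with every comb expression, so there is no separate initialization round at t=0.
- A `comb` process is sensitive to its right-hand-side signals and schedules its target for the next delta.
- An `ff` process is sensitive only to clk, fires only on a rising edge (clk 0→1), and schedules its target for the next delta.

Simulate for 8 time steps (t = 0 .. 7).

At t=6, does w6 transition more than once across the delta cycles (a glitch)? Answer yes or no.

t=0 Δ0: w2=0 w4=1 clk=0 w6=0 w0=0 w5=0 w7=1 w3=1 w1=1
  Δ1: clk:0→1
  Δ2: w4:1→0, w7:1→0
  Δ3: w6:0→1, w3:1→0, w1:1→0
  Δ4: w6:1→0, w1:0→1
  Δ5: w1:1→0
  (5Δ to stable)
t=1 Δ0: w2=0 w4=0 clk=1 w6=0 w0=0 w5=0 w7=0 w3=0 w1=0
  Δ1: clk:1→0
  (1Δ to stable)
t=2 Δ0: w2=0 w4=0 clk=0 w6=0 w0=0 w5=0 w7=0 w3=0 w1=0
  Δ1: clk:0→1
  Δ2: w4:0→1
  Δ3: w6:0→1, w5:0→1, w3:0→1, w1:0→1
  Δ4: w6:1→0, w1:1→0
  Δ5: w1:0→1
  (5Δ to stable)
t=3 Δ0: w2=0 w4=1 clk=1 w6=0 w0=0 w5=1 w7=0 w3=1 w1=1
  Δ1: clk:1→0
  (1Δ to stable)
t=4 Δ0: w2=0 w4=1 clk=0 w6=0 w0=0 w5=1 w7=0 w3=1 w1=1
  Δ1: clk:0→1
  Δ2: w4:1→0
  Δ3: w6:0→1, w5:1→0, w3:1→0, w1:1→0
  Δ4: w6:1→0, w1:0→1
  Δ5: w1:1→0
  (5Δ to stable)
t=5 Δ0: w2=0 w4=0 clk=1 w6=0 w0=0 w5=0 w7=0 w3=0 w1=0
  Δ1: clk:1→0
  (1Δ to stable)
t=6 Δ0: w2=0 w4=0 clk=0 w6=0 w0=0 w5=0 w7=0 w3=0 w1=0
  Δ1: clk:0→1
  Δ2: w4:0→1
  Δ3: w6:0→1, w5:0→1, w3:0→1, w1:0→1
  Δ4: w6:1→0, w1:1→0
  Δ5: w1:0→1
  (5Δ to stable)
t=7 Δ0: w2=0 w4=1 clk=1 w6=0 w0=0 w5=1 w7=0 w3=1 w1=1
  Δ1: clk:1→0
  (1Δ to stable)

yes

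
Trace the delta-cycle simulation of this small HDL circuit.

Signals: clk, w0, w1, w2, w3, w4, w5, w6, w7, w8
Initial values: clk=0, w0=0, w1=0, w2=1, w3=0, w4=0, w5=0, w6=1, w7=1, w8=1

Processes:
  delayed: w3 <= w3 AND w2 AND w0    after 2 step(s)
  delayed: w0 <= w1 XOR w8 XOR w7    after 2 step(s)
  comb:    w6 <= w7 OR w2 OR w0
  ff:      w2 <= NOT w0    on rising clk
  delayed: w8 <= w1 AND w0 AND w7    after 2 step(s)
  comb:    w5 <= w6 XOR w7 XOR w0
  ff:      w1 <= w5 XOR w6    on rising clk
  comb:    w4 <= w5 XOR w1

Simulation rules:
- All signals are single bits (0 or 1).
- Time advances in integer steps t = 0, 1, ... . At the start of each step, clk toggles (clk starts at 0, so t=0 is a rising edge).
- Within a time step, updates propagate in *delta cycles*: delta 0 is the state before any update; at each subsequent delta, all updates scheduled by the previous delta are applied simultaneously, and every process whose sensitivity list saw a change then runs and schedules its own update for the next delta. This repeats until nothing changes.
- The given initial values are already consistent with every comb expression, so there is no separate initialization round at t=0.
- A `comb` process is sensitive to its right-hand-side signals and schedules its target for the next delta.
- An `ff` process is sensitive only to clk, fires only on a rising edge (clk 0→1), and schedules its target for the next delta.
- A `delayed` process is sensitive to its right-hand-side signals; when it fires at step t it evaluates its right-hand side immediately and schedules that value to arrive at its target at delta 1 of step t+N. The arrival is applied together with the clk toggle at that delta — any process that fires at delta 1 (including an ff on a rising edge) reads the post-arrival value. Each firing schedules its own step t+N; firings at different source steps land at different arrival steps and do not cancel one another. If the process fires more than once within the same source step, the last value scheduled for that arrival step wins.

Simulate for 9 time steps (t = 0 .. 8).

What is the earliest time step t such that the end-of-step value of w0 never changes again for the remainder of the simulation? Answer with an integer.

t=0 Δ0: w7=1 w1=0 w3=0 w2=1 clk=0 w5=0 w0=0 w8=1 w6=1 w4=0
  Δ1: clk:0→1
  Δ2: w1:0→1
  Δ3: w4:0→1
  (3Δ to stable)
t=1 Δ0: w7=1 w1=1 w3=0 w2=1 clk=1 w5=0 w0=0 w8=1 w6=1 w4=1
  Δ1: clk:1→0
  (1Δ to stable)
t=2 Δ0: w7=1 w1=1 w3=0 w2=1 clk=0 w5=0 w0=0 w8=1 w6=1 w4=1
  Δ1: clk:0→1, w0:0→1, w8:1→0
  Δ2: w2:1→0, w5:0→1
  Δ3: w4:1→0
  (3Δ to stable)
t=3 Δ0: w7=1 w1=1 w3=0 w2=0 clk=1 w5=1 w0=1 w8=0 w6=1 w4=0
  Δ1: clk:1→0
  (1Δ to stable)
t=4 Δ0: w7=1 w1=1 w3=0 w2=0 clk=0 w5=1 w0=1 w8=0 w6=1 w4=0
  Δ1: clk:0→1, w0:1→0, w8:0→1
  Δ2: w1:1→0, w2:0→1, w5:1→0
  (2Δ to stable)
t=5 Δ0: w7=1 w1=0 w3=0 w2=1 clk=1 w5=0 w0=0 w8=1 w6=1 w4=0
  Δ1: clk:1→0
  (1Δ to stable)
t=6 Δ0: w7=1 w1=0 w3=0 w2=1 clk=0 w5=0 w0=0 w8=1 w6=1 w4=0
  Δ1: clk:0→1, w8:1→0
  Δ2: w1:0→1
  Δ3: w4:0→1
  (3Δ to stable)
t=7 Δ0: w7=1 w1=1 w3=0 w2=1 clk=1 w5=0 w0=0 w8=0 w6=1 w4=1
  Δ1: clk:1→0
  (1Δ to stable)
t=8 Δ0: w7=1 w1=1 w3=0 w2=1 clk=0 w5=0 w0=0 w8=0 w6=1 w4=1
  Δ1: clk:0→1
  (1Δ to stable)

4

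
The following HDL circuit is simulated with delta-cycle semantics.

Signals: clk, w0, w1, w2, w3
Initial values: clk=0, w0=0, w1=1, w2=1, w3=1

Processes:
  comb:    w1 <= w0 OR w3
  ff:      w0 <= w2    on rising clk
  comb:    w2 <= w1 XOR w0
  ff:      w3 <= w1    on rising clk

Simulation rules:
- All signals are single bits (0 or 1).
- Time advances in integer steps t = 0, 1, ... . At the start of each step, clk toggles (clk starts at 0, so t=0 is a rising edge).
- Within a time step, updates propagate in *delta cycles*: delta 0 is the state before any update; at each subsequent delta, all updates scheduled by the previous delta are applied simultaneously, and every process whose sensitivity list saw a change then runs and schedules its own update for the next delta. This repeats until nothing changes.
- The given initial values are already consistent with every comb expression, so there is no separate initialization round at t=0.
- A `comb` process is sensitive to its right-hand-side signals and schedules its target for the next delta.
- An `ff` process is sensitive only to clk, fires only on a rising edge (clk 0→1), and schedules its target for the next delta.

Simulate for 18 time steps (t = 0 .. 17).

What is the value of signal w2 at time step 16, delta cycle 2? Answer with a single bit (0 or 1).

[bits: w2,w1,clk,w3,w0]
t=0: Δ0=11010 Δ1=11110 Δ2=11111 Δ3=01111 | 3Δ
t=1: Δ0=01111 Δ1=01011 | 1Δ
t=2: Δ0=01011 Δ1=01111 Δ2=01110 Δ3=11110 | 3Δ
t=3: Δ0=11110 Δ1=11010 | 1Δ
t=4: Δ0=11010 Δ1=11110 Δ2=11111 Δ3=01111 | 3Δ
t=5: Δ0=01111 Δ1=01011 | 1Δ
t=6: Δ0=01011 Δ1=01111 Δ2=01110 Δ3=11110 | 3Δ
t=7: Δ0=11110 Δ1=11010 | 1Δ
t=8: Δ0=11010 Δ1=11110 Δ2=11111 Δ3=01111 | 3Δ
t=9: Δ0=01111 Δ1=01011 | 1Δ
t=10: Δ0=01011 Δ1=01111 Δ2=01110 Δ3=11110 | 3Δ
t=11: Δ0=11110 Δ1=11010 | 1Δ
t=12: Δ0=11010 Δ1=11110 Δ2=11111 Δ3=01111 | 3Δ
t=13: Δ0=01111 Δ1=01011 | 1Δ
t=14: Δ0=01011 Δ1=01111 Δ2=01110 Δ3=11110 | 3Δ
t=15: Δ0=11110 Δ1=11010 | 1Δ
t=16: Δ0=11010 Δ1=11110 Δ2=11111 Δ3=01111 | 3Δ
t=17: Δ0=01111 Δ1=01011 | 1Δ

1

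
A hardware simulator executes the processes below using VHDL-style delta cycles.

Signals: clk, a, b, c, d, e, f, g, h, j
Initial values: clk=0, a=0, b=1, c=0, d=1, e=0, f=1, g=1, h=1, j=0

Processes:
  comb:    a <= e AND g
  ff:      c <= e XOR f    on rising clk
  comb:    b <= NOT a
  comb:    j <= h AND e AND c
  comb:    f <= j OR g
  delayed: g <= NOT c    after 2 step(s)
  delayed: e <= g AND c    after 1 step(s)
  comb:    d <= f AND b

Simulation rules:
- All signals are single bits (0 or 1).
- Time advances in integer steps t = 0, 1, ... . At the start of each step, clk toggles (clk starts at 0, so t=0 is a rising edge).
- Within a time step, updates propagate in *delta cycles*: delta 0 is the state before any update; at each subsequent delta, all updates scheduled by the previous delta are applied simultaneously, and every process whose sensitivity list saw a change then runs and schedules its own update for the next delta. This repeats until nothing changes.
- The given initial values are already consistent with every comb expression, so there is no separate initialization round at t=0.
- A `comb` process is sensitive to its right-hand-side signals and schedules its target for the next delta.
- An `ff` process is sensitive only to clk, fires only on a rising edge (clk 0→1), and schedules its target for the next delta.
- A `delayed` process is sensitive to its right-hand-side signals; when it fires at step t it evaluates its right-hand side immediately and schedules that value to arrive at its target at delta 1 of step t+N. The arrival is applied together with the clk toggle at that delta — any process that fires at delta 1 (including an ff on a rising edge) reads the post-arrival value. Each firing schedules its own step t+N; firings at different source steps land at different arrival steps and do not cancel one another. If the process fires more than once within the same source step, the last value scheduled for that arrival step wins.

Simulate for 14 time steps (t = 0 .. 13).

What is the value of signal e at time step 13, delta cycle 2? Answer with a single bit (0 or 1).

1

t0.Δ0 clk=0 a=0 f=1 g=1 b=1 e=0 d=1 h=1 j=0 c=0
t0.Δ1 clk=1 a=0 f=1 g=1 b=1 e=0 d=1 h=1 j=0 c=0
t0.Δ2 clk=1 a=0 f=1 g=1 b=1 e=0 d=1 h=1 j=0 c=1
t1.Δ0 clk=1 a=0 f=1 g=1 b=1 e=0 d=1 h=1 j=0 c=1
t1.Δ1 clk=0 a=0 f=1 g=1 b=1 e=1 d=1 h=1 j=0 c=1
t1.Δ2 clk=0 a=1 f=1 g=1 b=1 e=1 d=1 h=1 j=1 c=1
t1.Δ3 clk=0 a=1 f=1 g=1 b=0 e=1 d=1 h=1 j=1 c=1
t1.Δ4 clk=0 a=1 f=1 g=1 b=0 e=1 d=0 h=1 j=1 c=1
t2.Δ0 clk=0 a=1 f=1 g=1 b=0 e=1 d=0 h=1 j=1 c=1
t2.Δ1 clk=1 a=1 f=1 g=0 b=0 e=1 d=0 h=1 j=1 c=1
t2.Δ2 clk=1 a=0 f=1 g=0 b=0 e=1 d=0 h=1 j=1 c=0
t2.Δ3 clk=1 a=0 f=1 g=0 b=1 e=1 d=0 h=1 j=0 c=0
t2.Δ4 clk=1 a=0 f=0 g=0 b=1 e=1 d=1 h=1 j=0 c=0
t2.Δ5 clk=1 a=0 f=0 g=0 b=1 e=1 d=0 h=1 j=0 c=0
t3.Δ0 clk=1 a=0 f=0 g=0 b=1 e=1 d=0 h=1 j=0 c=0
t3.Δ1 clk=0 a=0 f=0 g=0 b=1 e=0 d=0 h=1 j=0 c=0
t4.Δ0 clk=0 a=0 f=0 g=0 b=1 e=0 d=0 h=1 j=0 c=0
t4.Δ1 clk=1 a=0 f=0 g=1 b=1 e=0 d=0 h=1 j=0 c=0
t4.Δ2 clk=1 a=0 f=1 g=1 b=1 e=0 d=0 h=1 j=0 c=0
t4.Δ3 clk=1 a=0 f=1 g=1 b=1 e=0 d=1 h=1 j=0 c=0
t5.Δ0 clk=1 a=0 f=1 g=1 b=1 e=0 d=1 h=1 j=0 c=0
t5.Δ1 clk=0 a=0 f=1 g=1 b=1 e=0 d=1 h=1 j=0 c=0
t6.Δ0 clk=0 a=0 f=1 g=1 b=1 e=0 d=1 h=1 j=0 c=0
t6.Δ1 clk=1 a=0 f=1 g=1 b=1 e=0 d=1 h=1 j=0 c=0
t6.Δ2 clk=1 a=0 f=1 g=1 b=1 e=0 d=1 h=1 j=0 c=1
t7.Δ0 clk=1 a=0 f=1 g=1 b=1 e=0 d=1 h=1 j=0 c=1
t7.Δ1 clk=0 a=0 f=1 g=1 b=1 e=1 d=1 h=1 j=0 c=1
t7.Δ2 clk=0 a=1 f=1 g=1 b=1 e=1 d=1 h=1 j=1 c=1
t7.Δ3 clk=0 a=1 f=1 g=1 b=0 e=1 d=1 h=1 j=1 c=1
t7.Δ4 clk=0 a=1 f=1 g=1 b=0 e=1 d=0 h=1 j=1 c=1
t8.Δ0 clk=0 a=1 f=1 g=1 b=0 e=1 d=0 h=1 j=1 c=1
t8.Δ1 clk=1 a=1 f=1 g=0 b=0 e=1 d=0 h=1 j=1 c=1
t8.Δ2 clk=1 a=0 f=1 g=0 b=0 e=1 d=0 h=1 j=1 c=0
t8.Δ3 clk=1 a=0 f=1 g=0 b=1 e=1 d=0 h=1 j=0 c=0
t8.Δ4 clk=1 a=0 f=0 g=0 b=1 e=1 d=1 h=1 j=0 c=0
t8.Δ5 clk=1 a=0 f=0 g=0 b=1 e=1 d=0 h=1 j=0 c=0
t9.Δ0 clk=1 a=0 f=0 g=0 b=1 e=1 d=0 h=1 j=0 c=0
t9.Δ1 clk=0 a=0 f=0 g=0 b=1 e=0 d=0 h=1 j=0 c=0
t10.Δ0 clk=0 a=0 f=0 g=0 b=1 e=0 d=0 h=1 j=0 c=0
t10.Δ1 clk=1 a=0 f=0 g=1 b=1 e=0 d=0 h=1 j=0 c=0
t10.Δ2 clk=1 a=0 f=1 g=1 b=1 e=0 d=0 h=1 j=0 c=0
t10.Δ3 clk=1 a=0 f=1 g=1 b=1 e=0 d=1 h=1 j=0 c=0
t11.Δ0 clk=1 a=0 f=1 g=1 b=1 e=0 d=1 h=1 j=0 c=0
t11.Δ1 clk=0 a=0 f=1 g=1 b=1 e=0 d=1 h=1 j=0 c=0
t12.Δ0 clk=0 a=0 f=1 g=1 b=1 e=0 d=1 h=1 j=0 c=0
t12.Δ1 clk=1 a=0 f=1 g=1 b=1 e=0 d=1 h=1 j=0 c=0
t12.Δ2 clk=1 a=0 f=1 g=1 b=1 e=0 d=1 h=1 j=0 c=1
t13.Δ0 clk=1 a=0 f=1 g=1 b=1 e=0 d=1 h=1 j=0 c=1
t13.Δ1 clk=0 a=0 f=1 g=1 b=1 e=1 d=1 h=1 j=0 c=1
t13.Δ2 clk=0 a=1 f=1 g=1 b=1 e=1 d=1 h=1 j=1 c=1
t13.Δ3 clk=0 a=1 f=1 g=1 b=0 e=1 d=1 h=1 j=1 c=1
t13.Δ4 clk=0 a=1 f=1 g=1 b=0 e=1 d=0 h=1 j=1 c=1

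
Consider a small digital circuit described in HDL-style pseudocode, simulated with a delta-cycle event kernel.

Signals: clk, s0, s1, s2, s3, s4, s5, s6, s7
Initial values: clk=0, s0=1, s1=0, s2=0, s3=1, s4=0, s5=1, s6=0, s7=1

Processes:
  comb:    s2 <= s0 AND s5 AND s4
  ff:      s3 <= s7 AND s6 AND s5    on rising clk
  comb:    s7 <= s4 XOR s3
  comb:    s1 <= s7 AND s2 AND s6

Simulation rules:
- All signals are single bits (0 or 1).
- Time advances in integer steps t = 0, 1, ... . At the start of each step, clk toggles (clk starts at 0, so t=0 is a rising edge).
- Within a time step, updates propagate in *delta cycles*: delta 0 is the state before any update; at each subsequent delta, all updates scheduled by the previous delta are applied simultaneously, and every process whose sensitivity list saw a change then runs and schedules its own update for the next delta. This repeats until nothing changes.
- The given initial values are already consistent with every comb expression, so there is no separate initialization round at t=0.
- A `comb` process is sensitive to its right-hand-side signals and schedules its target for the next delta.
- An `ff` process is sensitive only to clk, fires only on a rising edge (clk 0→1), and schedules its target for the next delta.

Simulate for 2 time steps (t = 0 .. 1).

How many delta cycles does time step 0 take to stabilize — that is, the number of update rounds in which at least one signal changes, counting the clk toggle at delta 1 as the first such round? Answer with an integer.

t0.Δ0 s0=1 s7=1 clk=0 s3=1 s1=0 s4=0 s6=0 s2=0 s5=1
t0.Δ1 s0=1 s7=1 clk=1 s3=1 s1=0 s4=0 s6=0 s2=0 s5=1
t0.Δ2 s0=1 s7=1 clk=1 s3=0 s1=0 s4=0 s6=0 s2=0 s5=1
t0.Δ3 s0=1 s7=0 clk=1 s3=0 s1=0 s4=0 s6=0 s2=0 s5=1
t1.Δ0 s0=1 s7=0 clk=1 s3=0 s1=0 s4=0 s6=0 s2=0 s5=1
t1.Δ1 s0=1 s7=0 clk=0 s3=0 s1=0 s4=0 s6=0 s2=0 s5=1

3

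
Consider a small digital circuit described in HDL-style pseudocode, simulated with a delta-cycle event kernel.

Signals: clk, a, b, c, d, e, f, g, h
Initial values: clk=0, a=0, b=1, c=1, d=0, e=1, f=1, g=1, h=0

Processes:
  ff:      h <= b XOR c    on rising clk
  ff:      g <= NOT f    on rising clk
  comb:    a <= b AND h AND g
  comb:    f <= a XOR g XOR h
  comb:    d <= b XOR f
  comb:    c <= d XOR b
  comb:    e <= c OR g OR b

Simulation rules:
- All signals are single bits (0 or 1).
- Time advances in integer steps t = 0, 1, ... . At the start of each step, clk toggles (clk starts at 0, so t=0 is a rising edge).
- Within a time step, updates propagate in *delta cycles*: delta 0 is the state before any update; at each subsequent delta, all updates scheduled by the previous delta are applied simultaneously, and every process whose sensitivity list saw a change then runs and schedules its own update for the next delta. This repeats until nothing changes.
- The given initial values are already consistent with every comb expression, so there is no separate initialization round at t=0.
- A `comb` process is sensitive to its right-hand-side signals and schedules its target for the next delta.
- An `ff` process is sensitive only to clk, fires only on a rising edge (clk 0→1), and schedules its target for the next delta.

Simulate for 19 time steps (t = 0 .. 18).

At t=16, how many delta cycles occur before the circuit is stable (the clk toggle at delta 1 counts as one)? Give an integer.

[bits: d,b,c,g,clk,e,f,h,a]
t=0: Δ0=011101100 Δ1=011111100 Δ2=011011100 Δ3=011011000 Δ4=111011000 Δ5=110011000 | 5Δ
t=1: Δ0=110011000 Δ1=110001000 | 1Δ
t=2: Δ0=110001000 Δ1=110011000 Δ2=110111010 Δ3=110111011 Δ4=110111111 Δ5=010111111 Δ6=011111111 | 6Δ
t=3: Δ0=011111111 Δ1=011101111 | 1Δ
t=4: Δ0=011101111 Δ1=011111111 Δ2=011011101 Δ3=011011100 Δ4=011011000 Δ5=111011000 Δ6=110011000 | 6Δ
t=5: Δ0=110011000 Δ1=110001000 | 1Δ
t=6: Δ0=110001000 Δ1=110011000 Δ2=110111010 Δ3=110111011 Δ4=110111111 Δ5=010111111 Δ6=011111111 | 6Δ
t=7: Δ0=011111111 Δ1=011101111 | 1Δ
t=8: Δ0=011101111 Δ1=011111111 Δ2=011011101 Δ3=011011100 Δ4=011011000 Δ5=111011000 Δ6=110011000 | 6Δ
t=9: Δ0=110011000 Δ1=110001000 | 1Δ
t=10: Δ0=110001000 Δ1=110011000 Δ2=110111010 Δ3=110111011 Δ4=110111111 Δ5=010111111 Δ6=011111111 | 6Δ
t=11: Δ0=011111111 Δ1=011101111 | 1Δ
t=12: Δ0=011101111 Δ1=011111111 Δ2=011011101 Δ3=011011100 Δ4=011011000 Δ5=111011000 Δ6=110011000 | 6Δ
t=13: Δ0=110011000 Δ1=110001000 | 1Δ
t=14: Δ0=110001000 Δ1=110011000 Δ2=110111010 Δ3=110111011 Δ4=110111111 Δ5=010111111 Δ6=011111111 | 6Δ
t=15: Δ0=011111111 Δ1=011101111 | 1Δ
t=16: Δ0=011101111 Δ1=011111111 Δ2=011011101 Δ3=011011100 Δ4=011011000 Δ5=111011000 Δ6=110011000 | 6Δ
t=17: Δ0=110011000 Δ1=110001000 | 1Δ
t=18: Δ0=110001000 Δ1=110011000 Δ2=110111010 Δ3=110111011 Δ4=110111111 Δ5=010111111 Δ6=011111111 | 6Δ

6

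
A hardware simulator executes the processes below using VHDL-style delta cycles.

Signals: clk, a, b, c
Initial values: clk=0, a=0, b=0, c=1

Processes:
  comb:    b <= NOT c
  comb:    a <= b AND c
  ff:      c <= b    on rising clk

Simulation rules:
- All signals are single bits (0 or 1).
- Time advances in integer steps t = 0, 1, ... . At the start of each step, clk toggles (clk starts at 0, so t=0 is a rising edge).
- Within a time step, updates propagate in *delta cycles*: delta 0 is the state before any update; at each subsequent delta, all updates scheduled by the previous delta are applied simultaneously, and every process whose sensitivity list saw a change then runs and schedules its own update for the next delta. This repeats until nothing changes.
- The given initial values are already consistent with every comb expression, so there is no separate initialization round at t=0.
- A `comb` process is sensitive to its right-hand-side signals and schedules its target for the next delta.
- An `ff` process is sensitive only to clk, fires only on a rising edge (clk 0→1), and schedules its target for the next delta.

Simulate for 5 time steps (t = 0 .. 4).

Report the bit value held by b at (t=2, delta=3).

[bits: a,c,b,clk]
t=0: Δ0=0100 Δ1=0101 Δ2=0001 Δ3=0011 | 3Δ
t=1: Δ0=0011 Δ1=0010 | 1Δ
t=2: Δ0=0010 Δ1=0011 Δ2=0111 Δ3=1101 Δ4=0101 | 4Δ
t=3: Δ0=0101 Δ1=0100 | 1Δ
t=4: Δ0=0100 Δ1=0101 Δ2=0001 Δ3=0011 | 3Δ

0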